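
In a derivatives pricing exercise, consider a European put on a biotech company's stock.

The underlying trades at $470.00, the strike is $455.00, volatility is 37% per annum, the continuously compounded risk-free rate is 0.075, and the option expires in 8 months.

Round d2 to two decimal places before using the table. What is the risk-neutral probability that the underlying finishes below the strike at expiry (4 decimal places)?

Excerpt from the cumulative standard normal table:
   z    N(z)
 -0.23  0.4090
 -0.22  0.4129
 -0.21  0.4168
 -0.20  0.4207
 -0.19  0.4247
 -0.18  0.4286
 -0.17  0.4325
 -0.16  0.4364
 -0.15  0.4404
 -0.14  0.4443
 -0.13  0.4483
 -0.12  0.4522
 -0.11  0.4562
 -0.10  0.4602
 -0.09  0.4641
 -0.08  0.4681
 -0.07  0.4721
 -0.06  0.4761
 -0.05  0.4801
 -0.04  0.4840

σ√T = 0.37 × 0.8165 = 0.3021
d₁ = [ln(470/455) + (0.075 + ½·0.37²)·0.6667] / (σ√T) = (0.0324 + 0.0956) / 0.3021 = 0.4239 which rounds to 0.42
d₂ = 0.4239 − 0.3021 = 0.1218 which rounds to 0.12
Risk-neutral Pr[S_T < K] = N(−d₂) = N(-0.12) = 0.4522

0.4522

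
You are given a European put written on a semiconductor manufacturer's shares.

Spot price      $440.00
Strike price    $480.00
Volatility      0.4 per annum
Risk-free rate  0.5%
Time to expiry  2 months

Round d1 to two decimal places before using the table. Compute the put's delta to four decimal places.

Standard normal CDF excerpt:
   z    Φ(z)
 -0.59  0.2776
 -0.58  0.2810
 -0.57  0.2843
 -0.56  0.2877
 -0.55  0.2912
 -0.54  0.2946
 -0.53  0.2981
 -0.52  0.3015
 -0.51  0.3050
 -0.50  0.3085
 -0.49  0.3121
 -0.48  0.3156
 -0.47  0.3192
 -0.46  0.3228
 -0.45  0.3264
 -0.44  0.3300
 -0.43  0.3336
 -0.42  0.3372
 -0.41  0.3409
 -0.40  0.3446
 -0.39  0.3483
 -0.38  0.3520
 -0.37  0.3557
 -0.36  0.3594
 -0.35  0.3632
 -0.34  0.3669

σ√T = 0.4 × 0.4082 = 0.1633
d₁ = [ln(440/480) + (0.005 + ½·0.4²)·0.1667] / (σ√T) = (-0.0870 + 0.0142) / 0.1633 = -0.4461 which rounds to -0.45
N(d₁) = N(-0.45) = 0.3264
Δ_put = N(d₁) − 1 = 0.3264 − 1 = -0.6736

-0.6736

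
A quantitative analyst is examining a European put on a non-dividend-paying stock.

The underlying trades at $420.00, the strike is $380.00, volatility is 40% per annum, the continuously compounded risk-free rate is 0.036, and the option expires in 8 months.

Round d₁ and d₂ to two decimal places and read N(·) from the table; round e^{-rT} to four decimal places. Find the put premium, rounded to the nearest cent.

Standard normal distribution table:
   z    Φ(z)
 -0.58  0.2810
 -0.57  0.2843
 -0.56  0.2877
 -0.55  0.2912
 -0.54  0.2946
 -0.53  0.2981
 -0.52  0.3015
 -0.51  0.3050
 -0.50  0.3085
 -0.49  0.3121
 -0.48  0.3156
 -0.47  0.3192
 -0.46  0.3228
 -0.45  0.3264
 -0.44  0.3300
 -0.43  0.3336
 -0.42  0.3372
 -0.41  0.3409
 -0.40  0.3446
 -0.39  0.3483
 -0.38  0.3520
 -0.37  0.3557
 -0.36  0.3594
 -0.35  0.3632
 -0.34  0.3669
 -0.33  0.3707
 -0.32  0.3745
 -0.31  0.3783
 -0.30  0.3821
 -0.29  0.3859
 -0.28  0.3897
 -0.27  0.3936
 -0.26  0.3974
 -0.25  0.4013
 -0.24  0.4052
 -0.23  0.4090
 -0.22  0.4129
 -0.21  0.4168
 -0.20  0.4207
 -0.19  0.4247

$29.45

σ√T = 0.4 × 0.8165 = 0.3266
d₁ = [ln(420/380) + (0.036 + 0.4²/2)·0.6667] / 0.3266 = [0.1001 + 0.0773] / 0.3266 = 0.5432 → 0.54
d₂ = d₁ − σ√T = 0.5432 − 0.3266 = 0.2166 → 0.22
exp(−rT) = exp(−0.036·0.6667) = 0.9763
P = 380·0.9763·N(-0.22) − 420·N(-0.54) = 380·0.9763·0.4129 − 420·0.2946 = 153.1834 − 123.7320 = 29.4514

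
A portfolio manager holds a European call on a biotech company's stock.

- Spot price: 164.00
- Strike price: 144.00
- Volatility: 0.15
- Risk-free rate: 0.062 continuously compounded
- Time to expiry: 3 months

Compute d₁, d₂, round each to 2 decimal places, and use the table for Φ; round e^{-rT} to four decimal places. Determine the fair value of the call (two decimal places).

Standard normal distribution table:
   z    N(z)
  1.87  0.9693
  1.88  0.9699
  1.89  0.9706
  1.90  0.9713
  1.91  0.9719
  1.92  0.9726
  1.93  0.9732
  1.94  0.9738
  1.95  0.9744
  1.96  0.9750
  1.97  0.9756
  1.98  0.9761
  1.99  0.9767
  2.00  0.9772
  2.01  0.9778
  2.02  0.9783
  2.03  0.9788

22.37

σ√T = 0.15·√0.25 = 0.0750
ln(S/K) + (r + σ²/2)T = ln(164/144) + (0.062 + 0.15²/2)·0.25 = 0.1301 + 0.0183 = 0.1484
d₁ = 0.1484 / 0.0750 = 1.9782 ⇒ 1.98
d₂ = d₁ − σ√T = 1.9782 − 0.0750 = 1.9032 ⇒ 1.90
e^(−rT) = e^(−0.062·0.25) = 0.9846
N(d₁) = N(1.98) = 0.9761;  N(d₂) = N(1.90) = 0.9713
C = 164·0.9761 − 144·0.9846·0.9713 = 160.0804 − 137.7132 = 22.3672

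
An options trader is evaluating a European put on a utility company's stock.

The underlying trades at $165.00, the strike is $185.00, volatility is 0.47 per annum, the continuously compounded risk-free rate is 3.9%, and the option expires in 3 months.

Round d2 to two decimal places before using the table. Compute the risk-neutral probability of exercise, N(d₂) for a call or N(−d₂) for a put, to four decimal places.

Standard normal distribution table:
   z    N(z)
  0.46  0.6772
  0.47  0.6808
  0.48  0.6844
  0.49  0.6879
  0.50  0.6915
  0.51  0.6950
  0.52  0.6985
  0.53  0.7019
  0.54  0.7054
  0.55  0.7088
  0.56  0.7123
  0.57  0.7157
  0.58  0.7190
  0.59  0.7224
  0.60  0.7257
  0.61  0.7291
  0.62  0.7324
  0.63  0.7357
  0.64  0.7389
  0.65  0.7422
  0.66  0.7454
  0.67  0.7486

0.7123

T = 0.25;  σ√T = 0.2350
d₁ = [ln(165/185) + (0.039 + 0.47²/2)·0.25] / 0.2350 = [-0.1144 + 0.0374] / 0.2350 = -0.3279 ⇒ -0.33
d₂ = d₁ − σ√T = -0.3279 − 0.2350 = -0.5629 ⇒ -0.56
Risk-neutral Pr[S_T < K] = N(−d₂) = N(0.56) = 0.7123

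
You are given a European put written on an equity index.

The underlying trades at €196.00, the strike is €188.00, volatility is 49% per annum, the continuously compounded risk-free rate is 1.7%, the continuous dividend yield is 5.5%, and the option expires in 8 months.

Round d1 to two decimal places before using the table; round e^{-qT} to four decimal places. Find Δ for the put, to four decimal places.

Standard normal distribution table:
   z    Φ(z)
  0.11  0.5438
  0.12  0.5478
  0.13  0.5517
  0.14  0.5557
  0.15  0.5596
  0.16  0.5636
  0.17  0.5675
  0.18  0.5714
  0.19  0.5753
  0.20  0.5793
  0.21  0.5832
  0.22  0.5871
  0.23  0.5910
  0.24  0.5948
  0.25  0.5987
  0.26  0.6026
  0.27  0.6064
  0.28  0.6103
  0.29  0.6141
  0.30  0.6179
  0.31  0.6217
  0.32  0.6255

-0.3906

T = 0.6667;  σ√T = 0.4001
d₁ = [ln(196/188) + (0.017 − 0.055 + 0.49²/2)·0.6667] / 0.4001 = [0.0417 + 0.0547] / 0.4001 = 0.2409 ⇒ 0.24
N(d₁) = N(0.24) = 0.5948
Δ_put = exp(−qT)·(N(d₁) − 1) = 0.9640·(0.5948 − 1) = -0.3906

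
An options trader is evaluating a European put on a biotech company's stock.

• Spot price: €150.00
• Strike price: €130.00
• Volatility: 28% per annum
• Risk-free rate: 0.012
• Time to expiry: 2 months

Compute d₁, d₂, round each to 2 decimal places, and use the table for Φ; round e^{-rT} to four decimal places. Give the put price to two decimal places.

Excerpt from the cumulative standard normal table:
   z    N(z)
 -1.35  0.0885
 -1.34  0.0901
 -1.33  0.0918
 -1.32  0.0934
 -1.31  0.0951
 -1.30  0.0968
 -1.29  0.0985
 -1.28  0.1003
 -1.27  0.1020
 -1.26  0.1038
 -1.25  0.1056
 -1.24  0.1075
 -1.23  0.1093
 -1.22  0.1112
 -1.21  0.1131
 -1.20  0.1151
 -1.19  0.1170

T = 0.1667;  σ√T = 0.1143
d₁ = [ln(150/130) + (0.012 + 0.28²/2)·0.1667] / 0.1143 = [0.1431 + 0.0085] / 0.1143 = 1.3265 ⇒ 1.33
d₂ = d₁ − σ√T = 1.3265 − 0.1143 = 1.2122 ⇒ 1.21
e^(−rT) = e^(−0.012·0.1667) = 0.9980
P = 130·0.9980·N(-1.21) − 150·N(-1.33) = 130·0.9980·0.1131 − 150·0.0918 = 14.6736 − 13.7700 = 0.9036

€0.90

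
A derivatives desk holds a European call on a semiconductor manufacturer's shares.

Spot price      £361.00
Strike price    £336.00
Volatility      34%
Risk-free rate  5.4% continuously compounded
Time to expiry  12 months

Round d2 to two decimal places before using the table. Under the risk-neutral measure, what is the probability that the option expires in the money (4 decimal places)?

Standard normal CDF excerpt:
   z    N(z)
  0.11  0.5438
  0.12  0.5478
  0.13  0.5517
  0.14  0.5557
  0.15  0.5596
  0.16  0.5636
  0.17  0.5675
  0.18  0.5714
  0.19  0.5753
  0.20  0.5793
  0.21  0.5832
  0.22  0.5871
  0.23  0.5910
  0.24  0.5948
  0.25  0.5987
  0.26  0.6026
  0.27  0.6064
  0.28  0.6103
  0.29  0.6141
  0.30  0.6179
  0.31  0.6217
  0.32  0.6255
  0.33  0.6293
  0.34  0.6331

T = 1;  σ√T = 0.3400
d₁ = [ln(361/336) + (0.054 + 0.34²/2)·1] / 0.3400 = [0.0718 + 0.1118] / 0.3400 = 0.5399 ⇒ 0.54
d₂ = d₁ − σ√T = 0.5399 − 0.3400 = 0.1999 ⇒ 0.20
Risk-neutral Pr[S_T > K] = N(d₂) = N(0.20) = 0.5793

0.5793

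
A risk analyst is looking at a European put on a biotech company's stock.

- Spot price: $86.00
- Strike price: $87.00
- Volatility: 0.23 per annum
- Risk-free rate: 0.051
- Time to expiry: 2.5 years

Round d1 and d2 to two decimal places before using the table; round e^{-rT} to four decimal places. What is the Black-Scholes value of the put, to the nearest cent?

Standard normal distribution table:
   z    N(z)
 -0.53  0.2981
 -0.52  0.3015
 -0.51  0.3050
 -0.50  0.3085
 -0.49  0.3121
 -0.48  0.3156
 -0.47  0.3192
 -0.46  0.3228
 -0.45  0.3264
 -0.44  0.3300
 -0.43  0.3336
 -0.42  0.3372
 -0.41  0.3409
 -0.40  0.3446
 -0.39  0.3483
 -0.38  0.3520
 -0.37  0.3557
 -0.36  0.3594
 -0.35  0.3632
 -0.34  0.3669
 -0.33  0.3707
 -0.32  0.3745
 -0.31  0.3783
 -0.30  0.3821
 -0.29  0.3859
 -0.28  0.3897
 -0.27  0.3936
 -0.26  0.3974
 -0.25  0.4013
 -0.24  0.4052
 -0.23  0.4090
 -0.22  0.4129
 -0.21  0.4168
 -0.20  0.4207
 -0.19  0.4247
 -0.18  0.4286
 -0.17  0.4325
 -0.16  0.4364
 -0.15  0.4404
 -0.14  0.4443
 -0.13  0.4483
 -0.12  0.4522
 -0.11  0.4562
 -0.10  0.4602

$7.50

σ√T = 0.23 × 1.5811 = 0.3637
ln(S/K) + (r + σ²/2)T = ln(86/87) + (0.051 + 0.23²/2)·2.5 = -0.0116 + 0.1936 = 0.1821
d₁ = 0.1821 / 0.3637 = 0.5006 ≈ 0.50
d₂ = d₁ − σ√T = 0.5006 − 0.3637 = 0.1370 ≈ 0.14
exp(−rT) = exp(−0.051·2.5) = 0.8803
N(−d₂) = N(-0.14) = 0.4443;  N(−d₁) = N(-0.50) = 0.3085
P = 87·0.8803·0.4443 − 86·0.3085 = 34.0272 − 26.5310 = 7.4962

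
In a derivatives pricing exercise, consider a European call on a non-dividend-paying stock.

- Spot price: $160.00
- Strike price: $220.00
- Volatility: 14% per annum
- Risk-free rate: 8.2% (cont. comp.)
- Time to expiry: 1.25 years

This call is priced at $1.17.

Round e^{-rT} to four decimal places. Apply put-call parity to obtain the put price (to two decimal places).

exp(−rT) = exp(−0.082·1.25) = 0.9026
Put-call parity: C − P = S − K·e^(−rT) = 160 − 220·0.9026 = 160 − 198.5720 = -38.5720
P = C − (C − P) = 1.17 − (-38.5720) = 39.7420

$39.74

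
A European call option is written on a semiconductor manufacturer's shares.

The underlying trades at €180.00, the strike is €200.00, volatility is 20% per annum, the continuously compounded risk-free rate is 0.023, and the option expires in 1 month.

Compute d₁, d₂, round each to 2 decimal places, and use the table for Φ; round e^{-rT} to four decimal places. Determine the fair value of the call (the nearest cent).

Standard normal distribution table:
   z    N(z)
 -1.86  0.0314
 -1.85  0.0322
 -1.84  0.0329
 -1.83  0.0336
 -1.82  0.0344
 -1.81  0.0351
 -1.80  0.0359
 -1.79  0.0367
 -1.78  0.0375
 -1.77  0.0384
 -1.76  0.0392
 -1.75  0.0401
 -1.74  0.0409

σ√T = 0.2 × 0.2887 = 0.0577
d₁ = [ln(180/200) + (0.023 + 0.2²/2)·0.08333] / 0.0577 = [-0.1054 + 0.0036] / 0.0577 = -1.7628 which rounds to -1.76
d₂ = d₁ − σ√T = -1.7628 − 0.0577 = -1.8206 which rounds to -1.82
exp(−rT) = exp(−0.023·0.08333) = 0.9981
N(d₁) = N(-1.76) = 0.0392;  N(d₂) = N(-1.82) = 0.0344
C = 180·0.0392 − 200·0.9981·0.0344 = 7.0560 − 6.8669 = 0.1891

€0.19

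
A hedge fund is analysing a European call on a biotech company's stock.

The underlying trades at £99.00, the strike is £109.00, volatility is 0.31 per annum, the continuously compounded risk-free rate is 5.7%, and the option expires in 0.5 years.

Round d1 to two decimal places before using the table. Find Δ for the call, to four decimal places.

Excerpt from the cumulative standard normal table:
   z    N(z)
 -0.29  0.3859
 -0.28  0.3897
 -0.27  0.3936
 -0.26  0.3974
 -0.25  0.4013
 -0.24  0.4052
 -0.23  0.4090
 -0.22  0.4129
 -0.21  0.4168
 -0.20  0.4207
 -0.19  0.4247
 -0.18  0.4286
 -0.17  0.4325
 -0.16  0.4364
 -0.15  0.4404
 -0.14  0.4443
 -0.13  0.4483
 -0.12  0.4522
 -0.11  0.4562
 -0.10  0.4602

0.4207

σ√T = 0.31·√0.5 = 0.2192
ln(S/K) + (r + σ²/2)T = ln(99/109) + (0.057 + 0.31²/2)·0.5 = -0.0962 + 0.0525 = -0.0437
d₁ = -0.0437 / 0.2192 = -0.1994 ≈ -0.20
N(d₁) = N(-0.20) = 0.4207
Δ_call = N(d₁) = 0.4207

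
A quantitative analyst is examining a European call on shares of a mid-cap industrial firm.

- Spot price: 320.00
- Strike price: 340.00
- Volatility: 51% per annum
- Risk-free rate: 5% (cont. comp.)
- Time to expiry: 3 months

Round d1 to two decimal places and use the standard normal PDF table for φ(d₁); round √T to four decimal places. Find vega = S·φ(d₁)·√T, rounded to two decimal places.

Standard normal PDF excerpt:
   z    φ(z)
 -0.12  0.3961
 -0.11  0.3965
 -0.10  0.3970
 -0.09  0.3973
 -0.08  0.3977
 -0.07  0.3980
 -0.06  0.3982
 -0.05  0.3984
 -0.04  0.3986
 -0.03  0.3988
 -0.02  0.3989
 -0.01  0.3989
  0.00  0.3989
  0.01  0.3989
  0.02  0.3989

σ√T = 0.51 × 0.5000 = 0.2550
d₁ = [ln(320/340) + (0.05 + ½·0.51²)·0.25] / (σ√T) = (-0.0606 + 0.0450) / 0.2550 = -0.0612 ⇒ -0.06
√T = √0.25 = 0.5000
φ(d₁) = φ(-0.06) = 0.3982
vega = S·φ(d₁)·√T = 320·0.3982·0.5000 = 63.7120

63.71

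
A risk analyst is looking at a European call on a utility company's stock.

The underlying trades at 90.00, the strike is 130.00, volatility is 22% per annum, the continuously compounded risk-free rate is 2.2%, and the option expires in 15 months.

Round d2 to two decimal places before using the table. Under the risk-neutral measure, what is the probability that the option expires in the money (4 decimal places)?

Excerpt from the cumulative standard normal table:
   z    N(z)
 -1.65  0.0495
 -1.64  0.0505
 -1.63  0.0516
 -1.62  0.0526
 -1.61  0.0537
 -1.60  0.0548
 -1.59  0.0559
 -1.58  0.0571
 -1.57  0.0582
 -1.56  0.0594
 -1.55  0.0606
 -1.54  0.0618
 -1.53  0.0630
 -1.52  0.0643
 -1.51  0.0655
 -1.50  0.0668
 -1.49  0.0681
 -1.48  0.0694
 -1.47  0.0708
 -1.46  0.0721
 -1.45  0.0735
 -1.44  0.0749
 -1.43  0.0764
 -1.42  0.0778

σ√T = 0.22 × 1.1180 = 0.2460
ln(S/K) + (r + σ²/2)T = ln(90/130) + (0.022 + 0.22²/2)·1.25 = -0.3677 + 0.0577 = -0.3100
d₁ = -0.3100 / 0.2460 = -1.2602 ≈ -1.26
d₂ = d₁ − σ√T = -1.2602 − 0.2460 = -1.5062 ≈ -1.51
Pr(exercise) under Q = N(d₂) = 0.0655

0.0655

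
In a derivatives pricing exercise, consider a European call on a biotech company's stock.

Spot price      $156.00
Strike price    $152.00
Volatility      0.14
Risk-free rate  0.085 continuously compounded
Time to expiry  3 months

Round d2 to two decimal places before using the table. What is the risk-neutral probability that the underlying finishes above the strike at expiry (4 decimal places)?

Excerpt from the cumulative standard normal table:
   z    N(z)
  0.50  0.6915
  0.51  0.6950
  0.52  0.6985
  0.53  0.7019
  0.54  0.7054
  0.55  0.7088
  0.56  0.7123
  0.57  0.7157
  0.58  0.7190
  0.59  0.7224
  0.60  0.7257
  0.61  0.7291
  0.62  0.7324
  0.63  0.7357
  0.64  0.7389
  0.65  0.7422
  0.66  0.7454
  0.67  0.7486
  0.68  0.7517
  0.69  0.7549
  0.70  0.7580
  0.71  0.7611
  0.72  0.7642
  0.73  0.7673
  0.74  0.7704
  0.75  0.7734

0.7389

T = 0.25;  σ√T = 0.0700
d₁ = [ln(156/152) + (0.085 + 0.14²/2)·0.25] / 0.0700 = [0.0260 + 0.0237] / 0.0700 = 0.7096 ⇒ 0.71
d₂ = d₁ − σ√T = 0.7096 − 0.0700 = 0.6396 ⇒ 0.64
Pr(exercise) under Q = N(d₂) = 0.7389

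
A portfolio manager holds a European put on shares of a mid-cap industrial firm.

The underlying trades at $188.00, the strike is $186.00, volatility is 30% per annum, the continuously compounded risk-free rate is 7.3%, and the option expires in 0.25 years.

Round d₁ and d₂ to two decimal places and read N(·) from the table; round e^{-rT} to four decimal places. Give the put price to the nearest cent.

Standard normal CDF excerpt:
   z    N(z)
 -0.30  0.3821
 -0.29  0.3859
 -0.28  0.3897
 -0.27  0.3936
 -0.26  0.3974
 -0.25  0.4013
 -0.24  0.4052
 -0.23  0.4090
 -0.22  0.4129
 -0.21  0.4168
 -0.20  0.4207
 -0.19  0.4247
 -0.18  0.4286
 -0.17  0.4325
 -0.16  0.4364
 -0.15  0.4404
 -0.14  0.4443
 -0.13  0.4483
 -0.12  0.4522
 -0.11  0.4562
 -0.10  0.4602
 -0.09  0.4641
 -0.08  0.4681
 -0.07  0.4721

σ√T = 0.3·√0.25 = 0.1500
d₁ = [ln(188/186) + (0.073 + 0.3²/2)·0.25] / 0.1500 = [0.0107 + 0.0295] / 0.1500 = 0.2680 → 0.27
d₂ = d₁ − σ√T = 0.2680 − 0.1500 = 0.1180 → 0.12
e^(−rT) = e^(−0.073·0.25) = 0.9819
N(−d₂) = N(-0.12) = 0.4522;  N(−d₁) = N(-0.27) = 0.3936
P = 186·0.9819·0.4522 − 188·0.3936 = 82.5868 − 73.9968 = 8.5900

$8.59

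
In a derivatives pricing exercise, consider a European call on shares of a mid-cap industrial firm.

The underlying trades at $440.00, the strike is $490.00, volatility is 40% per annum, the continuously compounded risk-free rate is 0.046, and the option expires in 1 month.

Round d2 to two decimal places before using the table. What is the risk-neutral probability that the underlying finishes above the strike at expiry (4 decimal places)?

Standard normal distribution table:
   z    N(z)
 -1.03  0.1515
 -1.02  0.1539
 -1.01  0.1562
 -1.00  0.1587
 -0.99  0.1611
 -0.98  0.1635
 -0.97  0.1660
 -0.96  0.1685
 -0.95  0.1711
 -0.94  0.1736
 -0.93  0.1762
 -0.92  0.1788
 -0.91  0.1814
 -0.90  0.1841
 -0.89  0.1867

0.1685

σ√T = 0.4 × 0.2887 = 0.1155
d₁ = [ln(440/490) + (0.046 + ½·0.4²)·0.08333] / (σ√T) = (-0.1076 + 0.0105) / 0.1155 = -0.8412 ⇒ -0.84
d₂ = -0.8412 − 0.1155 = -0.9566 ⇒ -0.96
Pr(exercise) under Q = N(d₂) = 0.1685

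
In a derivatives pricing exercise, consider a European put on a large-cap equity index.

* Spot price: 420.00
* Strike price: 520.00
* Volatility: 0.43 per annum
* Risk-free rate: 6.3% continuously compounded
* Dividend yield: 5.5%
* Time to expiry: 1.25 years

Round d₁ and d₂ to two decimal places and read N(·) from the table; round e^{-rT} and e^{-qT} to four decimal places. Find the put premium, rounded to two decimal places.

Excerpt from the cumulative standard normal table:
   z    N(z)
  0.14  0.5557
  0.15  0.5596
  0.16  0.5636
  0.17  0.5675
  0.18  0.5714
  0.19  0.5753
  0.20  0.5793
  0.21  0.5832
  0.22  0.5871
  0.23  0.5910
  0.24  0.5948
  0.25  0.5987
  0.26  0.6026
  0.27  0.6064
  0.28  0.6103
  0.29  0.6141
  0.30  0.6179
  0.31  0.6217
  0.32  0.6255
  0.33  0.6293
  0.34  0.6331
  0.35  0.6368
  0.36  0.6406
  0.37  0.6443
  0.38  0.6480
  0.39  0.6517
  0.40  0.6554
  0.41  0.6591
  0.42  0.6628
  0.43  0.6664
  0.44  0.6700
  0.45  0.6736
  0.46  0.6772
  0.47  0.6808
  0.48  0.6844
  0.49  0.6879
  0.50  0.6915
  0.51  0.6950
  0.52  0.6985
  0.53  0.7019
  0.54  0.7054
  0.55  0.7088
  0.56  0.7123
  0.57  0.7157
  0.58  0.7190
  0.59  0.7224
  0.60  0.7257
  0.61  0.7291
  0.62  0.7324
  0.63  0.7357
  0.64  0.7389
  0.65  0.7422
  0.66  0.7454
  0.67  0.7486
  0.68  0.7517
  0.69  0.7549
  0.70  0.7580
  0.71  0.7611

134.21

T = 1.25;  σ√T = 0.4808
ln(S/K) + (r − q + σ²/2)T = ln(420/520) + (0.063 − 0.055 + 0.43²/2)·1.25 = -0.2136 + 0.1256 = -0.0880
d₁ = -0.0880 / 0.4808 = -0.1831 → -0.18
d₂ = d₁ − σ√T = -0.1831 − 0.4808 = -0.6638 → -0.66
e^(−qT) = e^(−0.055·1.25) = 0.9336;  e^(−rT) = e^(−0.063·1.25) = 0.9243
P = 520·0.9243·N(0.66) − 420·0.9336·N(0.18) = 520·0.9243·0.7454 − 420·0.9336·0.5714 = 358.2661 − 224.0528 = 134.2133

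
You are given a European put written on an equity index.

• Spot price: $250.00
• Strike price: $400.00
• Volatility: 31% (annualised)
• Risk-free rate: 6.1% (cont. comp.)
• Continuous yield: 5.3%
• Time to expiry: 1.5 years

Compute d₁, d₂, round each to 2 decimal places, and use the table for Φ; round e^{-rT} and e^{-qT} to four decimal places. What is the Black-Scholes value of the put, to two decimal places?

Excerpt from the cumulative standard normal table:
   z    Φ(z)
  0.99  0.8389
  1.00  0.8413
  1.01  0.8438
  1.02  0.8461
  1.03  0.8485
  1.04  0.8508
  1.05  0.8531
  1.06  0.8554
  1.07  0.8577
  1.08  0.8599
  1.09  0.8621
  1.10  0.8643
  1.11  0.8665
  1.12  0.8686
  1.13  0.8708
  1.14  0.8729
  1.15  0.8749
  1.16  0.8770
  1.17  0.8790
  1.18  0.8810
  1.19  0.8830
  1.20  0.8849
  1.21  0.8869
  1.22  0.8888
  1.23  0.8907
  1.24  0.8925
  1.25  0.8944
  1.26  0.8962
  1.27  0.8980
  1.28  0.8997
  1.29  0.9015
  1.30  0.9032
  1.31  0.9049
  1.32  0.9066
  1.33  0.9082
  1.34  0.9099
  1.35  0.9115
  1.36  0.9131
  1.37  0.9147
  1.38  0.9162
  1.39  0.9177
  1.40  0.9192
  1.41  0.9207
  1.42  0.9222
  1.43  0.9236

$140.18

σ√T = 0.31·√1.5 = 0.3797
d₁ = [ln(250/400) + (0.061 − 0.053 + 0.31²/2)·1.5] / 0.3797 = [-0.4700 + 0.0841] / 0.3797 = -1.0165 which rounds to -1.02
d₂ = d₁ − σ√T = -1.0165 − 0.3797 = -1.3962 which rounds to -1.40
e^(−qT) = e^(−0.053·1.5) = 0.9236;  e^(−rT) = e^(−0.061·1.5) = 0.9126
P = 400·0.9126·N(1.40) − 250·0.9236·N(1.02) = 400·0.9126·0.9192 − 250·0.9236·0.8461 = 335.5448 − 195.3645 = 140.1803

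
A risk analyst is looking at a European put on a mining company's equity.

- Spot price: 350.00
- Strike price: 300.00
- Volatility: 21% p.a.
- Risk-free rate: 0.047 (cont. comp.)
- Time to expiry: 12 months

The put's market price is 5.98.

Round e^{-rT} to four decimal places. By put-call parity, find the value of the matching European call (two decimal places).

e^(−rT) = e^(−0.047·1) = 0.9541
Put-call parity: C − P = S − K·e^(−rT) = 350 − 300·0.9541 = 350 − 286.2300 = 63.7700
C = P + (C − P) = 5.98 + (63.7700) = 69.7500

69.75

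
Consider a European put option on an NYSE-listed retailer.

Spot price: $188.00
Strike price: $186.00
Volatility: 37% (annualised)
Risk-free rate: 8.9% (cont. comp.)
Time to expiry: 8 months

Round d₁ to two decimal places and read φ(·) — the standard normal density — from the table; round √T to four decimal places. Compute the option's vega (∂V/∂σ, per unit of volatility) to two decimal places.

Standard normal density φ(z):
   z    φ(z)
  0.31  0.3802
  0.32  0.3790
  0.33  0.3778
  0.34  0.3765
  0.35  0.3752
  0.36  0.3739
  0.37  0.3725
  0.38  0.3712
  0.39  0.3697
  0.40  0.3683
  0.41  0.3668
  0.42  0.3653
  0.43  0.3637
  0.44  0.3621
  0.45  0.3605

σ√T = 0.37 × 0.8165 = 0.3021
d₁ = [ln(188/186) + (0.089 + 0.37²/2)·0.6667] / 0.3021 = [0.0107 + 0.1050] / 0.3021 = 0.3829 ≈ 0.38
√T = √0.6667 = 0.8165
φ(d₁) = φ(0.38) = 0.3712
vega = S·φ(d₁)·√T = 188·0.3712·0.8165 = 56.9799

56.98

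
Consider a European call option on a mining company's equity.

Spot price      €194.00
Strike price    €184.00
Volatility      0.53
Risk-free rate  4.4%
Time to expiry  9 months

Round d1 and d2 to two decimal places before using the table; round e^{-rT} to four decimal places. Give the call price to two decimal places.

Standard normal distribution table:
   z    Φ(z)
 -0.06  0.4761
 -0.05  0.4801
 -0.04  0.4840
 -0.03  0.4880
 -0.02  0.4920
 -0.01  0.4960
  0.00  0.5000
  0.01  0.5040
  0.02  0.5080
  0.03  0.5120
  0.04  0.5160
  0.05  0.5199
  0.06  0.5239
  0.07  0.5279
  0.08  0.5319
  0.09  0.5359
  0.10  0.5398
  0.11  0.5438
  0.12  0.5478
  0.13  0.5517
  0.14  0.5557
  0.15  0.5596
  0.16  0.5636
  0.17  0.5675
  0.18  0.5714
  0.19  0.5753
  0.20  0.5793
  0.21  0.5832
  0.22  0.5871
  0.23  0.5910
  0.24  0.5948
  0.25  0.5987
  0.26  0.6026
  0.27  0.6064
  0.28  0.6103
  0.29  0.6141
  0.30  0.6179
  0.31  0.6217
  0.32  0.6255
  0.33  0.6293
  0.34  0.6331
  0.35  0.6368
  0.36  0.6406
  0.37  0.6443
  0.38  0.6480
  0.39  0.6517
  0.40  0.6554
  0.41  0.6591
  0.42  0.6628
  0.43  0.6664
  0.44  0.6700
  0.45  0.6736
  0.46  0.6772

T = 0.75;  σ√T = 0.4590
ln(S/K) + (r + σ²/2)T = ln(194/184) + (0.044 + 0.53²/2)·0.75 = 0.0529 + 0.1383 = 0.1913
d₁ = 0.1913 / 0.4590 = 0.4167 which rounds to 0.42
d₂ = d₁ − σ√T = 0.4167 − 0.4590 = -0.0423 which rounds to -0.04
e^(−rT) = e^(−0.044·0.75) = 0.9675
N(d₁) = N(0.42) = 0.6628;  N(d₂) = N(-0.04) = 0.4840
C = 194·0.6628 − 184·0.9675·0.4840 = 128.5832 − 86.1617 = 42.4215

€42.42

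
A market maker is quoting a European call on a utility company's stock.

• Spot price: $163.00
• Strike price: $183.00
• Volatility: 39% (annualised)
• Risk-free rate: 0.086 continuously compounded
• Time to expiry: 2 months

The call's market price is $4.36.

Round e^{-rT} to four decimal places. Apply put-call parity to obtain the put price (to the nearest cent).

$21.76

e^(−rT) = e^(−0.086·0.1667) = 0.9858
Put-call parity: C − P = S − K·e^(−rT) = 163 − 183·0.9858 = 163 − 180.4014 = -17.4014
P = C − (C − P) = 4.36 − (-17.4014) = 21.7614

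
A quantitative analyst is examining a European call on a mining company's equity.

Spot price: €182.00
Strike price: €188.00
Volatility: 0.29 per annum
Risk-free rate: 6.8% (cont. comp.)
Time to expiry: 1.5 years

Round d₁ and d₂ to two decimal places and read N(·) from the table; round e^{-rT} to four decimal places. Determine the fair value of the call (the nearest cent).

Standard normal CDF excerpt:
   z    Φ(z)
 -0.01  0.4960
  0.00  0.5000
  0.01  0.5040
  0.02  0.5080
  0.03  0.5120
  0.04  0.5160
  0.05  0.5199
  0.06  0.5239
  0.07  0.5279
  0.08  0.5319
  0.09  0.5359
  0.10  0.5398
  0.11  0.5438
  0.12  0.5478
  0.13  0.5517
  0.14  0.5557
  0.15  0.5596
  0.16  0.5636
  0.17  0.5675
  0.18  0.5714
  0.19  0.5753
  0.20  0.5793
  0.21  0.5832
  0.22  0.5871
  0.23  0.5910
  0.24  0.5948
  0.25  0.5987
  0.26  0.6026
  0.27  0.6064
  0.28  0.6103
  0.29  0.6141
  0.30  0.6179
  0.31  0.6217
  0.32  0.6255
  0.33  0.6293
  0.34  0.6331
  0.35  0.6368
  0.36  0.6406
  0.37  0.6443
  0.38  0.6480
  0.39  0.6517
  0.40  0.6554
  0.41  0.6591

σ√T = 0.29 × 1.2247 = 0.3552
ln(S/K) + (r + σ²/2)T = ln(182/188) + (0.068 + 0.29²/2)·1.5 = -0.0324 + 0.1651 = 0.1326
d₁ = 0.1326 / 0.3552 = 0.3734 which rounds to 0.37
d₂ = d₁ − σ√T = 0.3734 − 0.3552 = 0.0183 which rounds to 0.02
e^(−rT) = e^(−0.068·1.5) = 0.9030
C = 182·N(0.37) − 188·0.9030·N(0.02) = 182·0.6443 − 188·0.9030·0.5080 = 117.2626 − 86.2401 = 31.0225

€31.02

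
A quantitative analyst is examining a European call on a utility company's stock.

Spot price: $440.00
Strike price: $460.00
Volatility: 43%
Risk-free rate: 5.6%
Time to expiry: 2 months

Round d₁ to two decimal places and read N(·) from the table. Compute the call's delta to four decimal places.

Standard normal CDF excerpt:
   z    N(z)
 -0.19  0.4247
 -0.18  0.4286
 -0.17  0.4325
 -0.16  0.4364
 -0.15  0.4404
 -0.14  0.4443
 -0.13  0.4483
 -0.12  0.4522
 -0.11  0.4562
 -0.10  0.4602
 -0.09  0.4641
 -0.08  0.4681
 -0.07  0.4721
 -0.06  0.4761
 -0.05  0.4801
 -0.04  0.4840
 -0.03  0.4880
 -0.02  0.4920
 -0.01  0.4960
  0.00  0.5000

0.4562

σ√T = 0.43·√0.1667 = 0.1755
ln(S/K) + (r + σ²/2)T = ln(440/460) + (0.056 + 0.43²/2)·0.1667 = -0.0445 + 0.0247 = -0.0197
d₁ = -0.0197 / 0.1755 = -0.1123 which rounds to -0.11
N(d₁) = N(-0.11) = 0.4562
Δ_call = N(d₁) = 0.4562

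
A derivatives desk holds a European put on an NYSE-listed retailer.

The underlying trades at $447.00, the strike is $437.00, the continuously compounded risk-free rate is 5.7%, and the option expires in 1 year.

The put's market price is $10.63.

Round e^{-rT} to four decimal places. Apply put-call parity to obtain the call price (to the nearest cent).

e^(−rT) = e^(−0.057·1) = 0.9446
Put-call parity: C − P = S − K·e^(−rT) = 447 − 437·0.9446 = 447 − 412.7902 = 34.2098
C = P + (C − P) = 10.63 + (34.2098) = 44.8398

$44.84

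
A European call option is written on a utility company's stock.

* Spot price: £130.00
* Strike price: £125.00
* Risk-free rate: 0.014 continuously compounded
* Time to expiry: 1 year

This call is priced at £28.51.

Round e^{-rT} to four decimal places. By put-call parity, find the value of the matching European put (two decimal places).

£21.77

e^(−rT) = e^(−0.014·1) = 0.9861
Put-call parity: C − P = S − K·e^(−rT) = 130 − 125·0.9861 = 130 − 123.2625 = 6.7375
P = C − (C − P) = 28.51 − (6.7375) = 21.7725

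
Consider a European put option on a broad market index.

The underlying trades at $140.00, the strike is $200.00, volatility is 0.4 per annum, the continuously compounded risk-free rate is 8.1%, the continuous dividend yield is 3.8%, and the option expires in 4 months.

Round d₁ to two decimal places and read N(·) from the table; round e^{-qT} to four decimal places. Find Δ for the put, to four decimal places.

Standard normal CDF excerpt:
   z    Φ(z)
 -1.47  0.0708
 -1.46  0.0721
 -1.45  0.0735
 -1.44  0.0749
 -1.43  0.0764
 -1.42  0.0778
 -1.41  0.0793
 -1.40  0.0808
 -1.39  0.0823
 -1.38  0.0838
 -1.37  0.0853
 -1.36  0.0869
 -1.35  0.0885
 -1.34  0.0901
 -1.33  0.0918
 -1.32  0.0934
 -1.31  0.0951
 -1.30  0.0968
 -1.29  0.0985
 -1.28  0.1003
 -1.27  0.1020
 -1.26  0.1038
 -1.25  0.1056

σ√T = 0.4·√0.3333 = 0.2309
d₁ = [ln(140/200) + (0.081 − 0.038 + 0.4²/2)·0.3333] / 0.2309 = [-0.3567 + 0.0410] / 0.2309 = -1.3669 → -1.37
N(d₁) = N(-1.37) = 0.0853
Δ_put = exp(−qT)·(N(d₁) − 1) = 0.9874·(0.0853 − 1) = -0.9032

-0.9032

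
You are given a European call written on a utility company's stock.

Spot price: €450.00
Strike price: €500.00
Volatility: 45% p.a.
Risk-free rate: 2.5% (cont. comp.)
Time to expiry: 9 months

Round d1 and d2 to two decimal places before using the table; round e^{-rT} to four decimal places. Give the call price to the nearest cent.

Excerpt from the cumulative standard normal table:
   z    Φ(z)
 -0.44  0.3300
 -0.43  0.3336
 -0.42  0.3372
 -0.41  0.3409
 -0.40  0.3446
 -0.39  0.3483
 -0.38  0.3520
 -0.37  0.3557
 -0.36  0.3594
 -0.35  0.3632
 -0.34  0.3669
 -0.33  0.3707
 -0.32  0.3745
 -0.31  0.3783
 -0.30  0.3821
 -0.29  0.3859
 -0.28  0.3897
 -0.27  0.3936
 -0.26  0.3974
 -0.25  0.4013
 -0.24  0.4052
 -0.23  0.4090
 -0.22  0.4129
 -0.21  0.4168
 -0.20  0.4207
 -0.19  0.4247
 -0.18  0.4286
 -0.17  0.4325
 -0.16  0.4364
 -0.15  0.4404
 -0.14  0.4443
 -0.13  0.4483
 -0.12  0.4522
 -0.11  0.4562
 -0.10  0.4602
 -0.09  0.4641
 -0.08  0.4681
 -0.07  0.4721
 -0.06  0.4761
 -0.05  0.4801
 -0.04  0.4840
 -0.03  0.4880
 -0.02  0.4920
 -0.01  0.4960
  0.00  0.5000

T = 0.75;  σ√T = 0.3897
d₁ = [ln(450/500) + (0.025 + 0.45²/2)·0.75] / 0.3897 = [-0.1054 + 0.0947] / 0.3897 = -0.0274 ≈ -0.03
d₂ = d₁ − σ√T = -0.0274 − 0.3897 = -0.4171 ≈ -0.42
exp(−rT) = exp(−0.025·0.75) = 0.9814
N(d₁) = N(-0.03) = 0.4880;  N(d₂) = N(-0.42) = 0.3372
C = 450·0.4880 − 500·0.9814·0.3372 = 219.6000 − 165.4640 = 54.1360

€54.14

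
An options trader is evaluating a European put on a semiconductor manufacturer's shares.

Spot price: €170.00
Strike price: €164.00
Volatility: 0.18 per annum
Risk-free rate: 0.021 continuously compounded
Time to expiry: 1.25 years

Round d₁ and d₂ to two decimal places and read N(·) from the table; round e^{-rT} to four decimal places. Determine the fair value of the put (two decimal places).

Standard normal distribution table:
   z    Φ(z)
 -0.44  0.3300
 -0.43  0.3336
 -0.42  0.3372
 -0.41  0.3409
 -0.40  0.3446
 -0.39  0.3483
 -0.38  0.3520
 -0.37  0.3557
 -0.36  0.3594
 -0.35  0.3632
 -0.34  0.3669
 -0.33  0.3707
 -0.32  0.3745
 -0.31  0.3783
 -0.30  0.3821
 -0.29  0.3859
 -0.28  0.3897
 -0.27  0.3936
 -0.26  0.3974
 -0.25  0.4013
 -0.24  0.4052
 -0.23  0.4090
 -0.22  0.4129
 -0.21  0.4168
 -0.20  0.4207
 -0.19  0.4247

€8.63

σ√T = 0.18 × 1.1180 = 0.2012
d₁ = [ln(170/164) + (0.021 + 0.18²/2)·1.25] / 0.2012 = [0.0359 + 0.0465] / 0.2012 = 0.4096 → 0.41
d₂ = d₁ − σ√T = 0.4096 − 0.2012 = 0.2084 → 0.21
e^(−rT) = e^(−0.021·1.25) = 0.9741
N(−d₂) = N(-0.21) = 0.4168;  N(−d₁) = N(-0.41) = 0.3409
P = 164·0.9741·0.4168 − 170·0.3409 = 66.5848 − 57.9530 = 8.6318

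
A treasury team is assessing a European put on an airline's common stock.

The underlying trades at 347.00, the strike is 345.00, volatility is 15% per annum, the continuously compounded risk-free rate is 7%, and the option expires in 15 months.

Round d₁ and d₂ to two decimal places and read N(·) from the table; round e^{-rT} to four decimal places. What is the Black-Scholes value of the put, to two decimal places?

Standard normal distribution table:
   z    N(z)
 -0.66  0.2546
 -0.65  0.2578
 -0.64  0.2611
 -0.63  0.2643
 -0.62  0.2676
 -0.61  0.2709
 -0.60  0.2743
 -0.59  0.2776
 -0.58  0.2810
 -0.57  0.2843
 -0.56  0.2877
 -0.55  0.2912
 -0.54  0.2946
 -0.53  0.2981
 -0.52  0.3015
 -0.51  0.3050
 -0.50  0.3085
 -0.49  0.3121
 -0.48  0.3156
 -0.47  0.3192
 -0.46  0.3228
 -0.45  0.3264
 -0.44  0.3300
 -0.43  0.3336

σ√T = 0.15 × 1.1180 = 0.1677
d₁ = [ln(347/345) + (0.07 + ½·0.15²)·1.25] / (σ√T) = (0.0058 + 0.1016) / 0.1677 = 0.6401 → 0.64
d₂ = 0.6401 − 0.1677 = 0.4724 → 0.47
e^(−rT) = e^(−0.07·1.25) = 0.9162
P = 345·0.9162·N(-0.47) − 347·N(-0.64) = 345·0.9162·0.3192 − 347·0.2611 = 100.8956 − 90.6017 = 10.2939

10.29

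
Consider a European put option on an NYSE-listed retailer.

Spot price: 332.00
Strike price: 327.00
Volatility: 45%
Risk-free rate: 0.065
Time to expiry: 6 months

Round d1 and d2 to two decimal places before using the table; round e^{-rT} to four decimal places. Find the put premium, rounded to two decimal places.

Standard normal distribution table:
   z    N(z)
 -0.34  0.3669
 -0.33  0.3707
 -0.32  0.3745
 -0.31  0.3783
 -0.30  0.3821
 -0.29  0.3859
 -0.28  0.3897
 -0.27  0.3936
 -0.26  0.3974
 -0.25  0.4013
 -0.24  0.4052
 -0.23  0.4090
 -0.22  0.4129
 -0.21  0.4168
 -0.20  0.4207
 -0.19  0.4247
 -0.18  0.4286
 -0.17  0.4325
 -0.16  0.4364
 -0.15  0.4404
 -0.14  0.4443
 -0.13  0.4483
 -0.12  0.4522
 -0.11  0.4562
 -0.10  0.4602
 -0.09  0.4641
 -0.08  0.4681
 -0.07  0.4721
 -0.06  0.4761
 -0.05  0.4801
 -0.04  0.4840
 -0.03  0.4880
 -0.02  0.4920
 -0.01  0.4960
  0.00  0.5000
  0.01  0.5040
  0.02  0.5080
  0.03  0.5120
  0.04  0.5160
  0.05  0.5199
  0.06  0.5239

T = 0.5;  σ√T = 0.3182
d₁ = [ln(332/327) + (0.065 + 0.45²/2)·0.5] / 0.3182 = [0.0152 + 0.0831] / 0.3182 = 0.3089 → 0.31
d₂ = d₁ − σ√T = 0.3089 − 0.3182 = -0.0093 → -0.01
e^(−rT) = e^(−0.065·0.5) = 0.9680
P = 327·0.9680·N(0.01) − 332·N(-0.31) = 327·0.9680·0.5040 − 332·0.3783 = 159.5341 − 125.5956 = 33.9385

33.94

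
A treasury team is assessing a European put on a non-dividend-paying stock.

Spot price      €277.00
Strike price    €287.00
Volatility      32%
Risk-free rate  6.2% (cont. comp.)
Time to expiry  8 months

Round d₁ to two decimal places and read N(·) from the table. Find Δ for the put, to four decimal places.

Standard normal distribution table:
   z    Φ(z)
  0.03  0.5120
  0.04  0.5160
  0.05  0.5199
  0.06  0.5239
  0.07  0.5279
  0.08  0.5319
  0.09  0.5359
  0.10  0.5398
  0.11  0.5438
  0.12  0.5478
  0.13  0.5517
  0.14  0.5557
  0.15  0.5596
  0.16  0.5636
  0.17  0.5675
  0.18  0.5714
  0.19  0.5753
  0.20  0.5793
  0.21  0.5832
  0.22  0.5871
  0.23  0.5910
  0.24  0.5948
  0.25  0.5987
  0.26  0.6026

σ√T = 0.32 × 0.8165 = 0.2613
d₁ = [ln(277/287) + (0.062 + ½·0.32²)·0.6667] / (σ√T) = (-0.0355 + 0.0755) / 0.2613 = 0.1531 → 0.15
N(d₁) = N(0.15) = 0.5596
Δ_put = N(d₁) − 1 = 0.5596 − 1 = -0.4404

-0.4404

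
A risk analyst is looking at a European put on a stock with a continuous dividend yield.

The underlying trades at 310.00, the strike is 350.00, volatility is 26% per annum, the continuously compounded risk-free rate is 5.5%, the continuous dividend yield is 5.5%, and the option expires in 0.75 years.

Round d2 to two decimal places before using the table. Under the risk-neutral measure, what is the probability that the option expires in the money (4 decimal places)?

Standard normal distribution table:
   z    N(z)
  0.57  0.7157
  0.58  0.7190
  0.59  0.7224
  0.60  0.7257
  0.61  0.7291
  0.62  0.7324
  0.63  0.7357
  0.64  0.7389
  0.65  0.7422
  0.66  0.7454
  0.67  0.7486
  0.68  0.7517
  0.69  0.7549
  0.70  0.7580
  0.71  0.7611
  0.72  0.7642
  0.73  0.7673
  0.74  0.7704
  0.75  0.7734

0.7422

σ√T = 0.26·√0.75 = 0.2252
d₁ = [ln(310/350) + (0.055 − 0.055 + 0.26²/2)·0.75] / 0.2252 = [-0.1214 + 0.0254] / 0.2252 = -0.4264 → -0.43
d₂ = d₁ − σ√T = -0.4264 − 0.2252 = -0.6516 → -0.65
Pr(exercise) under Q = N(−d₂) = N(0.65) = 0.7422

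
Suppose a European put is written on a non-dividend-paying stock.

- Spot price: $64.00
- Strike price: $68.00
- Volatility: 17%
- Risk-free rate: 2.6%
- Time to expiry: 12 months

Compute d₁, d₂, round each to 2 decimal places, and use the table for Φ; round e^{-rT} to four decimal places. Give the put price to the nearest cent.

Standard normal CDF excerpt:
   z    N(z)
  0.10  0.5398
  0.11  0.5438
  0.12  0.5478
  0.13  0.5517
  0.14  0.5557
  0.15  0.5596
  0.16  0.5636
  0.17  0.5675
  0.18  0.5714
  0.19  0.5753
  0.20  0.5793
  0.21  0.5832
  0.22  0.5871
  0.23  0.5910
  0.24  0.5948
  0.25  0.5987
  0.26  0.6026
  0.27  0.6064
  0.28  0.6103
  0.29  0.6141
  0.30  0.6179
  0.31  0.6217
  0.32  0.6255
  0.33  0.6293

$5.63

σ√T = 0.17·√1 = 0.1700
d₁ = [ln(64/68) + (0.026 + ½·0.17²)·1] / (σ√T) = (-0.0606 + 0.0404) / 0.1700 = -0.1187 which rounds to -0.12
d₂ = -0.1187 − 0.1700 = -0.2887 which rounds to -0.29
e^(−rT) = e^(−0.026·1) = 0.9743
N(−d₂) = N(0.29) = 0.6141;  N(−d₁) = N(0.12) = 0.5478
P = 68·0.9743·0.6141 − 64·0.5478 = 40.6856 − 35.0592 = 5.6264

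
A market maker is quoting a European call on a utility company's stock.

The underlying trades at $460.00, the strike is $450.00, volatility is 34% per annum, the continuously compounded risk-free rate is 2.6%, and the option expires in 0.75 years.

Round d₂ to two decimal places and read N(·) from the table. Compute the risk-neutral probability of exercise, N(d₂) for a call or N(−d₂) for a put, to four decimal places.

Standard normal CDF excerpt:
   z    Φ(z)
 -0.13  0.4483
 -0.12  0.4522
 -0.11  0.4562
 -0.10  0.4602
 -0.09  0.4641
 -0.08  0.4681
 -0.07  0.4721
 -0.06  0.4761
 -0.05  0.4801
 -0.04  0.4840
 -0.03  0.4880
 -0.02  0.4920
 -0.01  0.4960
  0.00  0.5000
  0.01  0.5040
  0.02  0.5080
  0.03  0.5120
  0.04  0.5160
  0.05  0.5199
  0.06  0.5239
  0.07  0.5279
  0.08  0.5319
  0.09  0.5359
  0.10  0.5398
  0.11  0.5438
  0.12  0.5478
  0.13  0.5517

σ√T = 0.34 × 0.8660 = 0.2944
d₁ = [ln(460/450) + (0.026 + 0.34²/2)·0.75] / 0.2944 = [0.0220 + 0.0629] / 0.2944 = 0.2881 which rounds to 0.29
d₂ = d₁ − σ√T = 0.2881 − 0.2944 = -0.0064 which rounds to -0.01
Pr(exercise) under Q = N(d₂) = 0.4960

0.4960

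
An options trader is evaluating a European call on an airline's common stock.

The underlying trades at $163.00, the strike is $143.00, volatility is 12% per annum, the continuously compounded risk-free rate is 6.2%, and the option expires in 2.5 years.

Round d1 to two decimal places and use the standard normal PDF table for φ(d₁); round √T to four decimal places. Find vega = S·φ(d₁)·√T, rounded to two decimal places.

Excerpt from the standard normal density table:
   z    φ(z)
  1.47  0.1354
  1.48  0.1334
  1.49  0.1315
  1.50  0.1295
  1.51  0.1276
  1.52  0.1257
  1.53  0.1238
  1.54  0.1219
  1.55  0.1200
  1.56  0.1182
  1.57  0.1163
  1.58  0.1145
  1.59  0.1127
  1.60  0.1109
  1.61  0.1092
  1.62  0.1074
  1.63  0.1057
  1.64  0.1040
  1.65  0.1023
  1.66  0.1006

28.58

σ√T = 0.12·√2.5 = 0.1897
d₁ = [ln(163/143) + (0.062 + 0.12²/2)·2.5] / 0.1897 = [0.1309 + 0.1730] / 0.1897 = 1.6017 ≈ 1.60
√T = √2.5 = 1.5811
φ(d₁) = φ(1.60) = 0.1109
vega = S·φ(d₁)·√T = 163·0.1109·1.5811 = 28.5811
(Call and put vega coincide under Black-Scholes.)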